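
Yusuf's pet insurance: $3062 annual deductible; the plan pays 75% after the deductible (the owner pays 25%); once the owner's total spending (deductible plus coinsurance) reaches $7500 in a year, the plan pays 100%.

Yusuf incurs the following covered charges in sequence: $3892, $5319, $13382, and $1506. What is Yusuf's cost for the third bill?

$2900.75

#1 ($3892): deductible takes $3062, $830 remains; owner's 25% is $207.50. Cost to owner: $3269.50. OOP to date $3269.50.
#2 ($5319): deductible met; 25% of $5319 = $1329.75. Cost to owner: $1329.75. OOP to date $4599.25.
#3 ($13382): deductible met; 25% of $13382 = $3345.50. OOP would hit $7944.75 > $7500, so the cap limits the owner to $7500 − $4599.25 = $2900.75.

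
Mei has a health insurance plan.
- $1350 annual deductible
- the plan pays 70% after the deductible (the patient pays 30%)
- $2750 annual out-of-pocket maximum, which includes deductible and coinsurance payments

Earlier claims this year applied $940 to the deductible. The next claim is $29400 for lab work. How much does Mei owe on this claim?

$1810

Deductible still to meet: $1350 − $940 = $410.
After the $410 deductible portion, $29400 − $410 = $28990 is subject to coinsurance.
Patient's 30% share of $28990 is $8697.
That puts the patient's cost at $410 + $8697 = $9107 before any cap.
Year-to-date out-of-pocket would reach $940 + $9107 = $10047, above the $2750 maximum, so the patient pays only $2750 − $940 = $1810.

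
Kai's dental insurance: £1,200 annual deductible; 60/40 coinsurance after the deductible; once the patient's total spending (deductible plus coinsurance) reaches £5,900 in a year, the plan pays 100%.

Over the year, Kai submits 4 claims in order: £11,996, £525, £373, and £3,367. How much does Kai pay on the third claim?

£149.20

#1 (£11,996): £1,200 finishes the deductible; £10,796 goes to coinsurance; patient's 40% is £4,318.40. Patient pays £5,518.40; OOP now £5,518.40.
#2 (£525): deductible already satisfied, so patient's share is 40% × £525 = £210. Patient pays £210; OOP now £5,728.40.
#3 (£373): deductible met; 40% of £373 = £149.20. Cost to patient: £149.20. OOP to date £5,877.60.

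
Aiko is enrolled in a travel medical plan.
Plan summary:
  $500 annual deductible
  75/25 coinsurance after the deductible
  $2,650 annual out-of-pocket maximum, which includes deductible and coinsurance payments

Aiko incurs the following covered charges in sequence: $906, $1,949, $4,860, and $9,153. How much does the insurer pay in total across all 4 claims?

Claim 1 ($906): $500 to deductible, leaving $406; traveler's 25% is $101.50. Traveler pays $601.50; OOP now $601.50. Plan pays $906 − $601.50 = $304.50.
Claim 2 ($1,949): deductible already satisfied, so traveler's share is 25% × $1,949 = $487.25. Traveler pays $487.25; OOP now $1,088.75. Plan pays $1,949 − $487.25 = $1,461.75.
Claim 3 ($4,860): deductible met; 25% of $4,860 = $1,215. Traveler owes $1,215 (running OOP $2,303.75). Plan pays $4,860 − $1,215 = $3,645.
Claim 4 ($9,153): deductible already satisfied, so traveler's share is 25% × $9,153 = $2,288.25. That would push OOP to $4,592, over the $2,650 cap, so traveler pays $2,650 − $2,303.75 = $346.25. Plan pays $9,153 − $346.25 = $8,806.75.
Insurer total = bills − traveler's total = $16,868 − $2,650 = $14,218.

$14,218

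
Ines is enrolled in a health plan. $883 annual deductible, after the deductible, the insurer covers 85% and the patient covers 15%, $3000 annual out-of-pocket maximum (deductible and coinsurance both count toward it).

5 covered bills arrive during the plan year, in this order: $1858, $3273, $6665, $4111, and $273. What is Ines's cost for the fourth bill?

Claim 1 ($1858): $883 to deductible, leaving $975; 15% of $975 = $146.25. Patient owes $1029.25 (running OOP $1029.25).
Claim 2 ($3273): deductible met; 15% of $3273 = $490.95. Cost to patient: $490.95. OOP to date $1520.20.
Claim 3 ($6665): deductible already satisfied, so patient's share is 15% × $6665 = $999.75. Patient pays $999.75; OOP now $2519.95.
Claim 4 ($4111): deductible met; 15% of $4111 = $616.65. That would push OOP to $3136.60, over the $3000 cap, so patient pays $3000 − $2519.95 = $480.05.

$480.05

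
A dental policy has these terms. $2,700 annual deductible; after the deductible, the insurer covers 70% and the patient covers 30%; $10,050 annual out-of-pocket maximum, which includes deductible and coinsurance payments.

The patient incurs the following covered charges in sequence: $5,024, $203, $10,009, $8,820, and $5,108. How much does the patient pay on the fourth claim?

#1 ($5,024): $2,700 finishes the deductible; $2,324 goes to coinsurance; patient's 30% is $697.20. Patient pays $3,397.20; OOP now $3,397.20.
#2 ($203): deductible already satisfied, so patient's share is 30% × $203 = $60.90. Patient pays $60.90; OOP now $3,458.10.
#3 ($10,009): 30% coinsurance on $10,009 = $3,002.70. Patient pays $3,002.70; OOP now $6,460.80.
#4 ($8,820): deductible already satisfied, so patient's share is 30% × $8,820 = $2,646. Cost to patient: $2,646. OOP to date $9,106.80.

$2,646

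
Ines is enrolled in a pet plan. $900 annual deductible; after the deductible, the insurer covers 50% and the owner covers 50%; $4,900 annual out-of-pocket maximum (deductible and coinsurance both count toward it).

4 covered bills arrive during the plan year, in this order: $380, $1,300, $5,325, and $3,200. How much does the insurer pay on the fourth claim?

Bill 1, $380: fully absorbed by the deductible. Owner owes $380 (running OOP $380). Plan pays $380 − $380 = $0.
Bill 2, $1,300: $520 to deductible, leaving $780; coinsurance $780 × 50% = $390. Owner owes $910 (running OOP $1,290). Insurer: $1,300 − $910 = $390.
Bill 3, $5,325: deductible met; 50% of $5,325 = $2,662.50. Owner owes $2,662.50 (running OOP $3,952.50). Plan pays $5,325 − $2,662.50 = $2,662.50.
Bill 4, $3,200: deductible already satisfied, so owner's share is 50% × $3,200 = $1,600. Adding that to $3,952.50 gives $5,552.50, past the $4,900 cap; owner pays only $4,900 − $3,952.50 = $947.50. Insurer: $3,200 − $947.50 = $2,252.50.

$2,252.50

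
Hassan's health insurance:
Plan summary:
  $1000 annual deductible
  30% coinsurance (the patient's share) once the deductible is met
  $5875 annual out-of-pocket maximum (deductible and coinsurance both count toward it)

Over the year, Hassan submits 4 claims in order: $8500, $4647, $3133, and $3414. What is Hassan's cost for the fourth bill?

$291

Bill 1, $8500: $1000 to deductible, leaving $7500; patient's 30% is $2250. Cost to patient: $3250. OOP to date $3250.
Bill 2, $4647: 30% coinsurance on $4647 = $1394.10. Cost to patient: $1394.10. OOP to date $4644.10.
Bill 3, $3133: deductible already satisfied, so patient's share is 30% × $3133 = $939.90. Patient pays $939.90; OOP now $5584.
Bill 4, $3414: deductible already satisfied, so patient's share is 30% × $3414 = $1024.20. Adding that to $5584 gives $6608.20, past the $5875 cap; patient pays only $5875 − $5584 = $291.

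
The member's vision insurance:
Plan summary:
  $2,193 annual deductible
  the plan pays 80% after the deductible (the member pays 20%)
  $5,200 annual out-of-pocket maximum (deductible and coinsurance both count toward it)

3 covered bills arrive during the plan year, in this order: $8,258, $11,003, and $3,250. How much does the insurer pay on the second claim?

#1 ($8,258): deductible takes $2,193, $6,065 remains; coinsurance $6,065 × 20% = $1,213. Member owes $3,406 (running OOP $3,406). Plan pays $8,258 − $3,406 = $4,852.
#2 ($11,003): deductible already satisfied, so member's share is 20% × $11,003 = $2,200.60. OOP would hit $5,606.60 > $5,200, so the cap limits the member to $5,200 − $3,406 = $1,794. Plan pays $11,003 − $1,794 = $9,209.

$9,209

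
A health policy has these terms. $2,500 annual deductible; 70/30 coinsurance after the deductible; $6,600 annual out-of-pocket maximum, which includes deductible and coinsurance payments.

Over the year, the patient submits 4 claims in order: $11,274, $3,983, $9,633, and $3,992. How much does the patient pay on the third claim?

Claim 1 ($11,274): deductible takes $2,500, $8,774 remains; coinsurance $8,774 × 30% = $2,632.20. Cost to patient: $5,132.20. OOP to date $5,132.20.
Claim 2 ($3,983): 30% coinsurance on $3,983 = $1,194.90. Patient owes $1,194.90 (running OOP $6,327.10).
Claim 3 ($9,633): deductible already satisfied, so patient's share is 30% × $9,633 = $2,889.90. Adding that to $6,327.10 gives $9,217, past the $6,600 cap; patient pays only $6,600 − $6,327.10 = $272.90.

$272.90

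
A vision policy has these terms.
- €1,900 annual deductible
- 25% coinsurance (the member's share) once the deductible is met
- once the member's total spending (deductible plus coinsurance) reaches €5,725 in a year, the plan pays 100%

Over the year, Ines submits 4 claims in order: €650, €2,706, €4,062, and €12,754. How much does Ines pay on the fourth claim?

€2,445.50

Bill 1, €650: fully absorbed by the deductible. Member pays €650; OOP now €650.
Bill 2, €2,706: €1,250 finishes the deductible; €1,456 goes to coinsurance; coinsurance €1,456 × 25% = €364. Member owes €1,614 (running OOP €2,264).
Bill 3, €4,062: deductible already satisfied, so member's share is 25% × €4,062 = €1,015.50. Cost to member: €1,015.50. OOP to date €3,279.50.
Bill 4, €12,754: deductible met; 25% of €12,754 = €3,188.50. Adding that to €3,279.50 gives €6,468, past the €5,725 cap; member pays only €5,725 − €3,279.50 = €2,445.50.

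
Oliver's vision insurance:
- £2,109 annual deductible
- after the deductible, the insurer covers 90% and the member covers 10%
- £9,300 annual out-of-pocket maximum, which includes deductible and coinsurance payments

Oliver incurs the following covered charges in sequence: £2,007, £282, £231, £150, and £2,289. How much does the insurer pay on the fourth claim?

£135

#1 (£2,007): fully absorbed by the deductible. Member pays £2,007; OOP now £2,007. Insurer: £2,007 − £2,007 = £0.
#2 (£282): deductible takes £102, £180 remains; member's 10% is £18. Member pays £120; OOP now £2,127. Insurer: £282 − £120 = £162.
#3 (£231): deductible met; 10% of £231 = £23.10. Member pays £23.10; OOP now £2,150.10. Plan pays £231 − £23.10 = £207.90.
#4 (£150): deductible already satisfied, so member's share is 10% × £150 = £15. Member pays £15; OOP now £2,165.10. Plan pays £150 − £15 = £135.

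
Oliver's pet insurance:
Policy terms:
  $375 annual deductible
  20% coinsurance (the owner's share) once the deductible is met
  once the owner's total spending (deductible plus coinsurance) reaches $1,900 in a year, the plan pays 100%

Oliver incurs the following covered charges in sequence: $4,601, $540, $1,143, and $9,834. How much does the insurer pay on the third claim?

$914.40

Bill 1, $4,601: deductible takes $375, $4,226 remains; owner's 20% is $845.20. Cost to owner: $1,220.20. OOP to date $1,220.20. Insurer: $4,601 − $1,220.20 = $3,380.80.
Bill 2, $540: 20% coinsurance on $540 = $108. Owner owes $108 (running OOP $1,328.20). Insurer: $540 − $108 = $432.
Bill 3, $1,143: deductible met; 20% of $1,143 = $228.60. Owner owes $228.60 (running OOP $1,556.80). Insurer: $1,143 − $228.60 = $914.40.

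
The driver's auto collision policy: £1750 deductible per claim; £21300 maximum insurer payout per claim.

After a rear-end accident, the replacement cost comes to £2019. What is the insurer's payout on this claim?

£269

Subtract the deductible: £2019 − £1750 = £269.
£269 is within the £21300 limit, so the insurer pays £269.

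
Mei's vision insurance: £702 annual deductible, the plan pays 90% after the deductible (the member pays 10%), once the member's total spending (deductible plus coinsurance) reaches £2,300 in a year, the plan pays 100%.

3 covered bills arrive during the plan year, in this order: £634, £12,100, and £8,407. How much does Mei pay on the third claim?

Bill 1, £634: entire amount goes to the deductible. Member owes £634 (running OOP £634).
Bill 2, £12,100: £68 finishes the deductible; £12,032 goes to coinsurance; 10% of £12,032 = £1,203.20. Cost to member: £1,271.20. OOP to date £1,905.20.
Bill 3, £8,407: 10% coinsurance on £8,407 = £840.70. That would push OOP to £2,745.90, over the £2,300 cap, so member pays £2,300 − £1,905.20 = £394.80.

£394.80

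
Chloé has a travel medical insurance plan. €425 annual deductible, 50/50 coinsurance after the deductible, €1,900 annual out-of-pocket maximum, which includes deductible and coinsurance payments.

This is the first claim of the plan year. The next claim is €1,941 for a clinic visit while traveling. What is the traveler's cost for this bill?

€1,183

Nothing has been paid toward the €425 deductible, so the first €425 of this charge is applied there.
That leaves €1,941 − €425 = €1,516 for coinsurance.
Traveler's 50% share of €1,516 is €758.
So the traveler owes €425 + €758 = €1,183 before any cap.
Total out-of-pocket so far would be €0 + €1,183 = €1,183, below the €1,900 cap — no reduction.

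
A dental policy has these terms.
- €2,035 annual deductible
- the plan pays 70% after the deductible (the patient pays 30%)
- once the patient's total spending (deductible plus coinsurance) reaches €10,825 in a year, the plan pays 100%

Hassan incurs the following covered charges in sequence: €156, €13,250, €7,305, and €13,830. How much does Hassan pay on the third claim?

€2,191.50

Claim 1 — €156: entire amount goes to the deductible. Patient pays €156; OOP now €156.
Claim 2 — €13,250: €1,879 finishes the deductible; €11,371 goes to coinsurance; patient's 30% is €3,411.30. Patient owes €5,290.30 (running OOP €5,446.30).
Claim 3 — €7,305: deductible met; 30% of €7,305 = €2,191.50. Patient pays €2,191.50; OOP now €7,637.80.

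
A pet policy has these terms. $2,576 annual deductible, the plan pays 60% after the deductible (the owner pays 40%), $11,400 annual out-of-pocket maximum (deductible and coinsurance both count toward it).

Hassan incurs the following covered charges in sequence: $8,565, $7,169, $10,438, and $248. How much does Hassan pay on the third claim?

Claim 1 ($8,565): deductible takes $2,576, $5,989 remains; owner's 40% is $2,395.60. Owner owes $4,971.60 (running OOP $4,971.60).
Claim 2 ($7,169): deductible met; 40% of $7,169 = $2,867.60. Cost to owner: $2,867.60. OOP to date $7,839.20.
Claim 3 ($10,438): 40% coinsurance on $10,438 = $4,175.20. That would push OOP to $12,014.40, over the $11,400 cap, so owner pays $11,400 − $7,839.20 = $3,560.80.

$3,560.80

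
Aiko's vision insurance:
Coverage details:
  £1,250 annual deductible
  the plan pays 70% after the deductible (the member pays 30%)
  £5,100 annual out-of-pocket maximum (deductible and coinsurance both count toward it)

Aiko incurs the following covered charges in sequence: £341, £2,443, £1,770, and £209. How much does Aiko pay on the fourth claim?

£62.70

Claim 1 — £341: fully absorbed by the deductible. Member owes £341 (running OOP £341).
Claim 2 — £2,443: £909 to deductible, leaving £1,534; 30% of £1,534 = £460.20. Member pays £1,369.20; OOP now £1,710.20.
Claim 3 — £1,770: 30% coinsurance on £1,770 = £531. Member owes £531 (running OOP £2,241.20).
Claim 4 — £209: 30% coinsurance on £209 = £62.70. Cost to member: £62.70. OOP to date £2,303.90.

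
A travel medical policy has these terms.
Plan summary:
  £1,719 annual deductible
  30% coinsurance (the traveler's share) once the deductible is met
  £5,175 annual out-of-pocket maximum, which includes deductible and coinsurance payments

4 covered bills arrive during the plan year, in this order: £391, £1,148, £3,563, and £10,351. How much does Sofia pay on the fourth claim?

Bill 1, £391: fully absorbed by the deductible. Cost to traveler: £391. OOP to date £391.
Bill 2, £1,148: fully absorbed by the deductible. Traveler owes £1,148 (running OOP £1,539).
Bill 3, £3,563: £180 to deductible, leaving £3,383; traveler's 30% is £1,014.90. Traveler owes £1,194.90 (running OOP £2,733.90).
Bill 4, £10,351: 30% coinsurance on £10,351 = £3,105.30. That would push OOP to £5,839.20, over the £5,175 cap, so traveler pays £5,175 − £2,733.90 = £2,441.10.

£2,441.10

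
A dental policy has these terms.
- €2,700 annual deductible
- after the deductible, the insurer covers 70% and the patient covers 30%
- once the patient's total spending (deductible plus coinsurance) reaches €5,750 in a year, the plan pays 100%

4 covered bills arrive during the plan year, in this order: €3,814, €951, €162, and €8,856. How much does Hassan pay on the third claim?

€48.60

Bill 1, €3,814: €2,700 finishes the deductible; €1,114 goes to coinsurance; patient's 30% is €334.20. Patient owes €3,034.20 (running OOP €3,034.20).
Bill 2, €951: 30% coinsurance on €951 = €285.30. Cost to patient: €285.30. OOP to date €3,319.50.
Bill 3, €162: deductible met; 30% of €162 = €48.60. Patient owes €48.60 (running OOP €3,368.10).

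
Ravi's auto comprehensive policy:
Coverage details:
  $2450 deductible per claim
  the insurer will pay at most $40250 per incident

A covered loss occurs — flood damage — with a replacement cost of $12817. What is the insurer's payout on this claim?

$10367

Subtract the deductible: $12817 − $2450 = $10367.
That's under the $40250 cap, so the insurer reimburses the full $10367.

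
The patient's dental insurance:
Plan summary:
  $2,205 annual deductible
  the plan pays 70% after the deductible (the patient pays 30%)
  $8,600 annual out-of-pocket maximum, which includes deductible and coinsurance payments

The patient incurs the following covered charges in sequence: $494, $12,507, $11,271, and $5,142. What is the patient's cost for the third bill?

$3,156.20

Bill 1, $494: entire amount goes to the deductible. Patient pays $494; OOP now $494.
Bill 2, $12,507: deductible takes $1,711, $10,796 remains; 30% of $10,796 = $3,238.80. Patient pays $4,949.80; OOP now $5,443.80.
Bill 3, $11,271: deductible already satisfied, so patient's share is 30% × $11,271 = $3,381.30. OOP would hit $8,825.10 > $8,600, so the cap limits the patient to $8,600 − $5,443.80 = $3,156.20.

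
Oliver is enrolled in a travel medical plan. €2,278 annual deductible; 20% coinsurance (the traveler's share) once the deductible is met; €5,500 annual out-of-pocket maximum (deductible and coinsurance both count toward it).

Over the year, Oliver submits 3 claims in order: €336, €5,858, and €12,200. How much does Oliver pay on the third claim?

#1 (€336): entire amount goes to the deductible. Traveler pays €336; OOP now €336.
#2 (€5,858): deductible takes €1,942, €3,916 remains; traveler's 20% is €783.20. Cost to traveler: €2,725.20. OOP to date €3,061.20.
#3 (€12,200): deductible already satisfied, so traveler's share is 20% × €12,200 = €2,440. Adding that to €3,061.20 gives €5,501.20, past the €5,500 cap; traveler pays only €5,500 − €3,061.20 = €2,438.80.

€2,438.80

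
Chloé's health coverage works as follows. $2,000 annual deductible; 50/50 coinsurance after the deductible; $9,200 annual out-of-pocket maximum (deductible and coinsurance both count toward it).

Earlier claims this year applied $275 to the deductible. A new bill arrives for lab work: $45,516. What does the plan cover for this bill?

$36,591

$275 of the $2,000 deductible is already met, leaving $1,725.
That leaves $45,516 − $1,725 = $43,791 for coinsurance.
Coinsurance: $43,791 × 50% = $21,895.50.
Patient responsibility before any cap: $1,725 + $21,895.50 = $23,620.50.
Adding $23,620.50 to the $275 already spent would give $23,895.50, which exceeds the $9,200 cap; the patient pays just $9,200 − $275 = $8,925.
Insurer pays the balance: $45,516 − $8,925 = $36,591.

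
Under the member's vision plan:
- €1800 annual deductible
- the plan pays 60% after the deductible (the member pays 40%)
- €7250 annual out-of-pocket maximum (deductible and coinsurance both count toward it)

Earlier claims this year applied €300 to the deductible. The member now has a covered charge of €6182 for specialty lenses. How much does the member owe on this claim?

Remaining deductible: €1800 − €300 = €1500.
After the €1500 deductible portion, €6182 − €1500 = €4682 is subject to coinsurance.
Member's 40% share of €4682 is €1872.80.
So the member owes €1500 + €1872.80 = €3372.80 before any cap.
Year-to-date out-of-pocket becomes €300 + €3372.80 = €3672.80, still under the €7250 maximum, so no cap applies.

€3372.80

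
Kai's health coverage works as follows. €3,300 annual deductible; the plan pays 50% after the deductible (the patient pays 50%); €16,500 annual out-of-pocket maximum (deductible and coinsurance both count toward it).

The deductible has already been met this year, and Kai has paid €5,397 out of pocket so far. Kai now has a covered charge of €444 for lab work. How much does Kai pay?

€222

With the deductible met, the entire €444 is subject to coinsurance.
Patient's 50% share of €444 is €222.
Total out-of-pocket so far would be €5,397 + €222 = €5,619, below the €16,500 cap — no reduction.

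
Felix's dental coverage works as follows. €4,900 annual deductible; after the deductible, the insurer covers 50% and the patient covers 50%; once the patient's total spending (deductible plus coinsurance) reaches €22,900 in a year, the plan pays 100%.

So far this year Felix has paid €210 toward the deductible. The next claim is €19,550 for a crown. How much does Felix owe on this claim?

Deductible still to meet: €4,900 − €210 = €4,690.
That leaves €19,550 − €4,690 = €14,860 for coinsurance.
Coinsurance: €14,860 × 50% = €7,430.
Patient responsibility before any cap: €4,690 + €7,430 = €12,120.
Cumulative spending €210 + €12,120 = €12,330 stays under the €22,900 maximum.

€12,120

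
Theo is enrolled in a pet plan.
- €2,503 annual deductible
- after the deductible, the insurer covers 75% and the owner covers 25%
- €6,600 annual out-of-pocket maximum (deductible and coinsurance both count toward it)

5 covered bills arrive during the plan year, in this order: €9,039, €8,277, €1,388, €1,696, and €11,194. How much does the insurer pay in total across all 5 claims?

Claim 1 — €9,039: €2,503 to deductible, leaving €6,536; owner's 25% is €1,634. Owner pays €4,137; OOP now €4,137. Plan pays €9,039 − €4,137 = €4,902.
Claim 2 — €8,277: deductible already satisfied, so owner's share is 25% × €8,277 = €2,069.25. Cost to owner: €2,069.25. OOP to date €6,206.25. Plan pays €8,277 − €2,069.25 = €6,207.75.
Claim 3 — €1,388: deductible met; 25% of €1,388 = €347. Cost to owner: €347. OOP to date €6,553.25. Insurer: €1,388 − €347 = €1,041.
Claim 4 — €1,696: deductible already satisfied, so owner's share is 25% × €1,696 = €424. That would push OOP to €6,977.25, over the €6,600 cap, so owner pays €6,600 − €6,553.25 = €46.75. Plan pays €1,696 − €46.75 = €1,649.25.
Claim 5 — €11,194: deductible met; 25% of €11,194 = €2,798.50. OOP would hit €9,398.50 > €6,600, so the cap limits the owner to €6,600 − €6,600 = €0. Plan pays €11,194 − €0 = €11,194.
Insurer total = bills − owner's total = €31,594 − €6,600 = €24,994.

€24,994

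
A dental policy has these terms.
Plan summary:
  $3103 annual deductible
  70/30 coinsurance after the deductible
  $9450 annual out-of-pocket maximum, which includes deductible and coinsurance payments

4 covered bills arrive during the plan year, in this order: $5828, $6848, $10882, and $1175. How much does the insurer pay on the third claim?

#1 ($5828): $3103 finishes the deductible; $2725 goes to coinsurance; 30% of $2725 = $817.50. Patient owes $3920.50 (running OOP $3920.50). Insurer: $5828 − $3920.50 = $1907.50.
#2 ($6848): deductible already satisfied, so patient's share is 30% × $6848 = $2054.40. Cost to patient: $2054.40. OOP to date $5974.90. Plan pays $6848 − $2054.40 = $4793.60.
#3 ($10882): deductible already satisfied, so patient's share is 30% × $10882 = $3264.60. Patient owes $3264.60 (running OOP $9239.50). Plan pays $10882 − $3264.60 = $7617.40.

$7617.40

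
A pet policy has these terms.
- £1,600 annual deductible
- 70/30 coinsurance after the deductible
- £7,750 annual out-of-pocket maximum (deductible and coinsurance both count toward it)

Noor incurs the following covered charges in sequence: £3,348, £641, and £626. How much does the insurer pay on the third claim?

£438.20

#1 (£3,348): £1,600 to deductible, leaving £1,748; 30% of £1,748 = £524.40. Owner pays £2,124.40; OOP now £2,124.40. Insurer: £3,348 − £2,124.40 = £1,223.60.
#2 (£641): deductible already satisfied, so owner's share is 30% × £641 = £192.30. Owner pays £192.30; OOP now £2,316.70. Plan pays £641 − £192.30 = £448.70.
#3 (£626): deductible met; 30% of £626 = £187.80. Cost to owner: £187.80. OOP to date £2,504.50. Insurer: £626 − £187.80 = £438.20.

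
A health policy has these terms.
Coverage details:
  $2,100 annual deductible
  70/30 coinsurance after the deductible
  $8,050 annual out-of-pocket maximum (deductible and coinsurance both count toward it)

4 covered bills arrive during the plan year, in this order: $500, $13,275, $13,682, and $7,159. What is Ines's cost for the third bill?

Claim 1 ($500): all of it applies to the deductible. Patient pays $500; OOP now $500.
Claim 2 ($13,275): $1,600 to deductible, leaving $11,675; patient's 30% is $3,502.50. Cost to patient: $5,102.50. OOP to date $5,602.50.
Claim 3 ($13,682): deductible already satisfied, so patient's share is 30% × $13,682 = $4,104.60. Adding that to $5,602.50 gives $9,707.10, past the $8,050 cap; patient pays only $8,050 − $5,602.50 = $2,447.50.

$2,447.50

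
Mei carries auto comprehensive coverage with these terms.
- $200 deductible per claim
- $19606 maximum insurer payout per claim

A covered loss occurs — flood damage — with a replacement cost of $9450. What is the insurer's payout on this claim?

$9250

Subtract the deductible: $9450 − $200 = $9250.
$9250 is within the $19606 limit, so the insurer pays $9250.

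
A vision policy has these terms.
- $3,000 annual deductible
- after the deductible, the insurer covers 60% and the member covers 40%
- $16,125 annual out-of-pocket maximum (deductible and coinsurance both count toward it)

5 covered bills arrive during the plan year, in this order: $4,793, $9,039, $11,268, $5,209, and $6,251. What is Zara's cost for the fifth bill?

Claim 1 ($4,793): $3,000 to deductible, leaving $1,793; coinsurance $1,793 × 40% = $717.20. Member owes $3,717.20 (running OOP $3,717.20).
Claim 2 ($9,039): 40% coinsurance on $9,039 = $3,615.60. Member owes $3,615.60 (running OOP $7,332.80).
Claim 3 ($11,268): deductible met; 40% of $11,268 = $4,507.20. Member pays $4,507.20; OOP now $11,840.
Claim 4 ($5,209): 40% coinsurance on $5,209 = $2,083.60. Member pays $2,083.60; OOP now $13,923.60.
Claim 5 ($6,251): deductible already satisfied, so member's share is 40% × $6,251 = $2,500.40. That would push OOP to $16,424, over the $16,125 cap, so member pays $16,125 − $13,923.60 = $2,201.40.

$2,201.40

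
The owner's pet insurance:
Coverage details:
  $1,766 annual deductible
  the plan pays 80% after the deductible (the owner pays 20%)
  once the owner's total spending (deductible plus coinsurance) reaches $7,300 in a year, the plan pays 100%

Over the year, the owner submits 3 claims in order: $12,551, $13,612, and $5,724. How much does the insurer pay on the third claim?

$5,069.40

#1 ($12,551): deductible takes $1,766, $10,785 remains; owner's 20% is $2,157. Owner owes $3,923 (running OOP $3,923). Insurer: $12,551 − $3,923 = $8,628.
#2 ($13,612): deductible met; 20% of $13,612 = $2,722.40. Owner pays $2,722.40; OOP now $6,645.40. Plan pays $13,612 − $2,722.40 = $10,889.60.
#3 ($5,724): deductible met; 20% of $5,724 = $1,144.80. That would push OOP to $7,790.20, over the $7,300 cap, so owner pays $7,300 − $6,645.40 = $654.60. Plan pays $5,724 − $654.60 = $5,069.40.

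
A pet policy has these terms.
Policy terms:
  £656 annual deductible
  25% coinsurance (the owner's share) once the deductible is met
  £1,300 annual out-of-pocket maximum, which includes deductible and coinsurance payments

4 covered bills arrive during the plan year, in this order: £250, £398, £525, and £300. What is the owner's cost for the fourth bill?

£75

Claim 1 (£250): all of it applies to the deductible. Owner owes £250 (running OOP £250).
Claim 2 (£398): entire amount goes to the deductible. Owner pays £398; OOP now £648.
Claim 3 (£525): deductible takes £8, £517 remains; owner's 25% is £129.25. Owner owes £137.25 (running OOP £785.25).
Claim 4 (£300): deductible met; 25% of £300 = £75. Cost to owner: £75. OOP to date £860.25.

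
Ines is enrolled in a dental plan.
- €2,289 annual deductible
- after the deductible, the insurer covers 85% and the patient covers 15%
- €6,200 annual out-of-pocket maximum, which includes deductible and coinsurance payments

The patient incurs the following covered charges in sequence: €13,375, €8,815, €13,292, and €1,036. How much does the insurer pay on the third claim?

Bill 1, €13,375: €2,289 finishes the deductible; €11,086 goes to coinsurance; patient's 15% is €1,662.90. Patient pays €3,951.90; OOP now €3,951.90. Plan pays €13,375 − €3,951.90 = €9,423.10.
Bill 2, €8,815: deductible met; 15% of €8,815 = €1,322.25. Patient owes €1,322.25 (running OOP €5,274.15). Insurer: €8,815 − €1,322.25 = €7,492.75.
Bill 3, €13,292: 15% coinsurance on €13,292 = €1,993.80. Adding that to €5,274.15 gives €7,267.95, past the €6,200 cap; patient pays only €6,200 − €5,274.15 = €925.85. Insurer: €13,292 − €925.85 = €12,366.15.

€12,366.15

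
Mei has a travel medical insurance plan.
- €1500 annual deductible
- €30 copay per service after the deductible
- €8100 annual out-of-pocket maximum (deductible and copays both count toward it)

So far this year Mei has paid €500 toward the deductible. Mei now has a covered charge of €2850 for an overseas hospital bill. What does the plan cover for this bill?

€1820

Deductible still to meet: €1500 − €500 = €1000.
That leaves €2850 − €1000 = €1850 for the copay.
Copay on this service: €30.
So the traveler owes €1000 + €30 = €1030 before any cap.
Cumulative spending €500 + €1030 = €1530 stays under the €8100 maximum.
The insurer covers the remainder: €2850 − €1030 = €1820.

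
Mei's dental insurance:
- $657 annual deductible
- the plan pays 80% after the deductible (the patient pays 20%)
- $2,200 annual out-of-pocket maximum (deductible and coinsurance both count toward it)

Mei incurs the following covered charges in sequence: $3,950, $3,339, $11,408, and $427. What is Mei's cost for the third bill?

$216.60

Claim 1 ($3,950): deductible takes $657, $3,293 remains; coinsurance $3,293 × 20% = $658.60. Patient pays $1,315.60; OOP now $1,315.60.
Claim 2 ($3,339): 20% coinsurance on $3,339 = $667.80. Patient pays $667.80; OOP now $1,983.40.
Claim 3 ($11,408): deductible already satisfied, so patient's share is 20% × $11,408 = $2,281.60. That would push OOP to $4,265, over the $2,200 cap, so patient pays $2,200 − $1,983.40 = $216.60.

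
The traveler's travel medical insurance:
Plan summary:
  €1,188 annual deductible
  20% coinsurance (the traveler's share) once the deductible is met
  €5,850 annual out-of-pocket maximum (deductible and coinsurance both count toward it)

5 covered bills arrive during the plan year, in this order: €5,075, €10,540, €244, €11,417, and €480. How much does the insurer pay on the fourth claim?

€9,689.20

Bill 1, €5,075: €1,188 to deductible, leaving €3,887; 20% of €3,887 = €777.40. Traveler pays €1,965.40; OOP now €1,965.40. Insurer: €5,075 − €1,965.40 = €3,109.60.
Bill 2, €10,540: deductible met; 20% of €10,540 = €2,108. Traveler owes €2,108 (running OOP €4,073.40). Plan pays €10,540 − €2,108 = €8,432.
Bill 3, €244: 20% coinsurance on €244 = €48.80. Cost to traveler: €48.80. OOP to date €4,122.20. Insurer: €244 − €48.80 = €195.20.
Bill 4, €11,417: 20% coinsurance on €11,417 = €2,283.40. OOP would hit €6,405.60 > €5,850, so the cap limits the traveler to €5,850 − €4,122.20 = €1,727.80. Insurer: €11,417 − €1,727.80 = €9,689.20.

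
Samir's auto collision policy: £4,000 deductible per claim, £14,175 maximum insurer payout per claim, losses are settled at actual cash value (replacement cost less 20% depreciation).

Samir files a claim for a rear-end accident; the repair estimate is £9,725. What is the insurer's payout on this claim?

£3,780

At 20% depreciation, ACV = £9,725 − £1,945 = £7,780.
Subtract the deductible: £7,780 − £4,000 = £3,780.
That's under the £14,175 cap, so the insurer reimburses the full £3,780.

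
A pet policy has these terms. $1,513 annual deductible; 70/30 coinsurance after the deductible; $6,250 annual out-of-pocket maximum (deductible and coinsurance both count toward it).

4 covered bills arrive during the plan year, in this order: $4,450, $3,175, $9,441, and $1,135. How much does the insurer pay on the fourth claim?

$1,063.90

#1 ($4,450): $1,513 to deductible, leaving $2,937; 30% of $2,937 = $881.10. Cost to owner: $2,394.10. OOP to date $2,394.10. Plan pays $4,450 − $2,394.10 = $2,055.90.
#2 ($3,175): 30% coinsurance on $3,175 = $952.50. Owner pays $952.50; OOP now $3,346.60. Insurer: $3,175 − $952.50 = $2,222.50.
#3 ($9,441): deductible already satisfied, so owner's share is 30% × $9,441 = $2,832.30. Owner pays $2,832.30; OOP now $6,178.90. Insurer: $9,441 − $2,832.30 = $6,608.70.
#4 ($1,135): 30% coinsurance on $1,135 = $340.50. Adding that to $6,178.90 gives $6,519.40, past the $6,250 cap; owner pays only $6,250 − $6,178.90 = $71.10. Plan pays $1,135 − $71.10 = $1,063.90.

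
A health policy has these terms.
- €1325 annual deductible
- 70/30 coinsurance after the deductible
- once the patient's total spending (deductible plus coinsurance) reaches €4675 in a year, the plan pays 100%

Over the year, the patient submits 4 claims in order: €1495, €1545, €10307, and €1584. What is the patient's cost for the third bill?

€2835.50

#1 (€1495): deductible takes €1325, €170 remains; 30% of €170 = €51. Patient owes €1376 (running OOP €1376).
#2 (€1545): 30% coinsurance on €1545 = €463.50. Patient owes €463.50 (running OOP €1839.50).
#3 (€10307): deductible already satisfied, so patient's share is 30% × €10307 = €3092.10. OOP would hit €4931.60 > €4675, so the cap limits the patient to €4675 − €1839.50 = €2835.50.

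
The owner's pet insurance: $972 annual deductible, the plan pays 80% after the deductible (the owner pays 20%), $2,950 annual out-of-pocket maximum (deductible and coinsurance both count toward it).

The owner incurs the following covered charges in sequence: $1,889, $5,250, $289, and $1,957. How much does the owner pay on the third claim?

$57.80

Claim 1 — $1,889: $972 to deductible, leaving $917; owner's 20% is $183.40. Cost to owner: $1,155.40. OOP to date $1,155.40.
Claim 2 — $5,250: deductible already satisfied, so owner's share is 20% × $5,250 = $1,050. Owner owes $1,050 (running OOP $2,205.40).
Claim 3 — $289: deductible already satisfied, so owner's share is 20% × $289 = $57.80. Owner pays $57.80; OOP now $2,263.20.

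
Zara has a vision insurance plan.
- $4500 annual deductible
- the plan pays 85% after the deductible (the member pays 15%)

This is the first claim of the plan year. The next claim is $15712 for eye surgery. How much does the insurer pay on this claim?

$9530.20

Nothing has been paid toward the $4500 deductible, so the first $4500 of this charge is applied there.
After the $4500 deductible portion, $15712 − $4500 = $11212 is subject to coinsurance.
15% of $11212 = $1681.80 falls to the member.
That puts the member's cost at $4500 + $1681.80 = $6181.80.
The insurer covers the remainder: $15712 − $6181.80 = $9530.20.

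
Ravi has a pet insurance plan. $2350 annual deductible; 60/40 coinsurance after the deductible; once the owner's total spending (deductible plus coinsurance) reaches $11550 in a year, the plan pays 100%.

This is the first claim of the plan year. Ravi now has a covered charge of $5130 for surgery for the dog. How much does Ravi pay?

Deductible not yet touched, so the first $2350 of the bill goes to the deductible.
After the $2350 deductible portion, $5130 − $2350 = $2780 is subject to coinsurance.
Coinsurance: $2780 × 40% = $1112.
That puts the owner's cost at $2350 + $1112 = $3462 before any cap.
Year-to-date out-of-pocket becomes $0 + $3462 = $3462, still under the $11550 maximum, so no cap applies.

$3462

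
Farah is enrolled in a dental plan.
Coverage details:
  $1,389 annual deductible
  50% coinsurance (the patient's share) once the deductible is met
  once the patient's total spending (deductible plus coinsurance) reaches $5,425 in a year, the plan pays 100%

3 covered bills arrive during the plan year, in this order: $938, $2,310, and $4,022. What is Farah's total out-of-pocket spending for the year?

$4,329.50

Bill 1, $938: fully absorbed by the deductible. Patient pays $938; OOP now $938.
Bill 2, $2,310: deductible takes $451, $1,859 remains; 50% of $1,859 = $929.50. Cost to patient: $1,380.50. OOP to date $2,318.50.
Bill 3, $4,022: deductible already satisfied, so patient's share is 50% × $4,022 = $2,011. Patient pays $2,011; OOP now $4,329.50.
Total paid by the patient: $938 + $1,380.50 + $2,011 = $4,329.50.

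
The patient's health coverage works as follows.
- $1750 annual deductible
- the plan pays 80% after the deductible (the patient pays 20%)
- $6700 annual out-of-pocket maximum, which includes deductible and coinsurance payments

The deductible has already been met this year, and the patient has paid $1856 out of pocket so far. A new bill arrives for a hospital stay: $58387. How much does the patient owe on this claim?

The deductible is already satisfied, so the full bill goes to coinsurance.
20% of $58387 = $11677.40 falls to the patient.
Adding $11677.40 to the $1856 already spent would give $13533.40, which exceeds the $6700 cap; the patient pays just $6700 − $1856 = $4844.

$4844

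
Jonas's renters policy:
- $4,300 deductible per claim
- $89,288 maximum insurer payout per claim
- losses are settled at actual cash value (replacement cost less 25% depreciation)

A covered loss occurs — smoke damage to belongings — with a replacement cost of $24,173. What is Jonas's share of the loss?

At 25% depreciation, ACV = $24,173 − $6,043.25 = $18,129.75.
Subtract the deductible: $18,129.75 − $4,300 = $13,829.75.
$13,829.75 is within the $89,288 limit, so the insurer pays $13,829.75.
Out of pocket: $24,173 − $13,829.75 = $10,343.25.

$10,343.25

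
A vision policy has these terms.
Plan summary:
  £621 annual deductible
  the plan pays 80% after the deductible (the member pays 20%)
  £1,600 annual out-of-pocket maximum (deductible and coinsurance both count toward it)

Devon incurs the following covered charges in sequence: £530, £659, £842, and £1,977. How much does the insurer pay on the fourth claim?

Bill 1, £530: entire amount goes to the deductible. Member owes £530 (running OOP £530). Insurer: £530 − £530 = £0.
Bill 2, £659: £91 to deductible, leaving £568; member's 20% is £113.60. Cost to member: £204.60. OOP to date £734.60. Insurer: £659 − £204.60 = £454.40.
Bill 3, £842: deductible met; 20% of £842 = £168.40. Member owes £168.40 (running OOP £903). Insurer: £842 − £168.40 = £673.60.
Bill 4, £1,977: deductible already satisfied, so member's share is 20% × £1,977 = £395.40. Member pays £395.40; OOP now £1,298.40. Plan pays £1,977 − £395.40 = £1,581.60.

£1,581.60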